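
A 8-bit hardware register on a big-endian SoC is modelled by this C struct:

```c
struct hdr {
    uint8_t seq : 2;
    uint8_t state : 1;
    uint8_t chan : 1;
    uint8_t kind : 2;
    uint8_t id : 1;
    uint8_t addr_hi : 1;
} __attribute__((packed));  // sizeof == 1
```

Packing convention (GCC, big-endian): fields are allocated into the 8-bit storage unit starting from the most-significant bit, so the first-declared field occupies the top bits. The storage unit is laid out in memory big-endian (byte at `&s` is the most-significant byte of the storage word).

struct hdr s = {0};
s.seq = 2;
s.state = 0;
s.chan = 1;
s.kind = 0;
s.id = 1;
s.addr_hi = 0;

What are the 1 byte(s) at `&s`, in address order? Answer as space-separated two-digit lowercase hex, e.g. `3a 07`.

seq (2b) val=2 bits=0x2 at bit 6: 0x80
state (1b) val=0 bits=0x0 at bit 5: 0x80
chan (1b) val=1 bits=0x1 at bit 4: 0x90
kind (2b) val=0 bits=0x0 at bit 2: 0x90
id (1b) val=1 bits=0x1 at bit 1: 0x92
addr_hi (1b) val=0 bits=0x0 at bit 0: 0x92
word = 0x92 → big-endian bytes:
  [0]=0x92

92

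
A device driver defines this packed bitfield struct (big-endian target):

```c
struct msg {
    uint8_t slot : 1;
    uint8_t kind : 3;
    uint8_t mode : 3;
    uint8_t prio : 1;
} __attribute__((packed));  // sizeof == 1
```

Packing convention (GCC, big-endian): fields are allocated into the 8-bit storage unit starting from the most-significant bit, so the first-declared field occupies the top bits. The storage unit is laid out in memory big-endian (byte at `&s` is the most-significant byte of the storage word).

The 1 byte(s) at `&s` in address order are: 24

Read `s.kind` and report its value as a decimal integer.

[0]=0x24 (big-endian) → word 0x24
slot:1 @ bit 7 → (0x24>>7)&0x1 = 0x0
kind:3 @ bit 4 → (0x24>>4)&0x7 = 0x2  ←
mode:3 @ bit 1 → (0x24>>1)&0x7 = 0x2
prio:1 @ bit 0 → (0x24>>0)&0x1 = 0x0

2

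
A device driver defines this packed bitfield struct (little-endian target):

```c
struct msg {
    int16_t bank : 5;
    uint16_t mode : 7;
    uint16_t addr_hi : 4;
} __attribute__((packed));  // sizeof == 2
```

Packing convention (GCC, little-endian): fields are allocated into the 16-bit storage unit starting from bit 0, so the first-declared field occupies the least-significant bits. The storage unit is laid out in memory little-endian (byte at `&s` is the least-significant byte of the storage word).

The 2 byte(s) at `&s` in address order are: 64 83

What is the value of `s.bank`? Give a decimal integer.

[0]=0x64 [1]=0x83 (little-endian) → word 0x8364
bank:5 @ bit 0 → (0x8364>>0)&0x1f = 0x4  ←
mode:7 @ bit 5 → (0x8364>>5)&0x7f = 0x1b
addr_hi:4 @ bit 12 → (0x8364>>12)&0xf = 0x8
bank signed 5b, MSB=0: value = 4

4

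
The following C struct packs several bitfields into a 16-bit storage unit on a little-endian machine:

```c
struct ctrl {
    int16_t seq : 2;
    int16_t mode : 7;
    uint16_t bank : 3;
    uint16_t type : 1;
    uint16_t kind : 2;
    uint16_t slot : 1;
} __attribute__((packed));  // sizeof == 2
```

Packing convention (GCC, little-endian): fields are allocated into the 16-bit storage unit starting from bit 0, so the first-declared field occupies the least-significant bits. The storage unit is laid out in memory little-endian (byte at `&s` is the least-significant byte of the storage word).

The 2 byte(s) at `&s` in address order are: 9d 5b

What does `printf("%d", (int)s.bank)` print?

[0]=0x9d [1]=0x5b (little-endian) → word 0x5b9d
seq:2 @ bit 0 → (0x5b9d>>0)&0x3 = 0x1
mode:7 @ bit 2 → (0x5b9d>>2)&0x7f = 0x67
bank:3 @ bit 9 → (0x5b9d>>9)&0x7 = 0x5  ←
type:1 @ bit 12 → (0x5b9d>>12)&0x1 = 0x1
kind:2 @ bit 13 → (0x5b9d>>13)&0x3 = 0x2
slot:1 @ bit 15 → (0x5b9d>>15)&0x1 = 0x0

5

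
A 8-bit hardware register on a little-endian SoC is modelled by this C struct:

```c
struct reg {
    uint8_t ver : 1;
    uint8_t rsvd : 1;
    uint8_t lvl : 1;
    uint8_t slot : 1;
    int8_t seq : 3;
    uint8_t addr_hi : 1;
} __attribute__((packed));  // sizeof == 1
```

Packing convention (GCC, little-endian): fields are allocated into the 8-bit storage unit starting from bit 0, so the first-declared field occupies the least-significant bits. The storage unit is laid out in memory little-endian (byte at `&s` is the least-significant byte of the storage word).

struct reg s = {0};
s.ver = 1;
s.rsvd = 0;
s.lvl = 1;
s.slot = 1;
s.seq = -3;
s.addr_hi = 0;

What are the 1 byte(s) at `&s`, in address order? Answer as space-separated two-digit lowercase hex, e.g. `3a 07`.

ver (1b) val=1 bits=0x1 at bit 0: 0x01
rsvd (1b) val=0 bits=0x0 at bit 1: 0x01
lvl (1b) val=1 bits=0x1 at bit 2: 0x05
slot (1b) val=1 bits=0x1 at bit 3: 0x0d
seq (3b) val=-3 bits=0x5 at bit 4: 0x5d
addr_hi (1b) val=0 bits=0x0 at bit 7: 0x5d
word = 0x5d → little-endian bytes:
  [0]=0x5d

5d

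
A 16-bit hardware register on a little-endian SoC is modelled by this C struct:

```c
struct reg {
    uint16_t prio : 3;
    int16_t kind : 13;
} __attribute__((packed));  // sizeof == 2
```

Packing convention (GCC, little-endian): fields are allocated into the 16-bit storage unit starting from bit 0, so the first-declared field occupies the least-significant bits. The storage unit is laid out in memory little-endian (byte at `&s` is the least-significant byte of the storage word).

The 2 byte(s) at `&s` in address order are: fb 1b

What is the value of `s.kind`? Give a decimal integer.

895

[0]=0xfb [1]=0x1b (little-endian) → word 0x1bfb
prio:3 @ bit 0 → (0x1bfb>>0)&0x7 = 0x3
kind:13 @ bit 3 → (0x1bfb>>3)&0x1fff = 0x37f  ←
kind signed 13b, MSB=0: value = 895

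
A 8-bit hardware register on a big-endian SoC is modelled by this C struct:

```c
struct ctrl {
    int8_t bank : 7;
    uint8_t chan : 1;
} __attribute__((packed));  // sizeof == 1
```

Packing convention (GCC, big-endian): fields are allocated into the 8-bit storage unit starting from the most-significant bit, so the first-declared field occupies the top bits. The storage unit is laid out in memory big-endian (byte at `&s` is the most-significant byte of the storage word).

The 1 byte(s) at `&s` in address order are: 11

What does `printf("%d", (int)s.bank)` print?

8

[0]=0x11 (big-endian) → word 0x11
bank [1+:7] = (word>>1) & 0x7f = 8  ←
chan [0+:1] = (word>>0) & 0x1 = 1
bank signed 7b, MSB=0: value = 8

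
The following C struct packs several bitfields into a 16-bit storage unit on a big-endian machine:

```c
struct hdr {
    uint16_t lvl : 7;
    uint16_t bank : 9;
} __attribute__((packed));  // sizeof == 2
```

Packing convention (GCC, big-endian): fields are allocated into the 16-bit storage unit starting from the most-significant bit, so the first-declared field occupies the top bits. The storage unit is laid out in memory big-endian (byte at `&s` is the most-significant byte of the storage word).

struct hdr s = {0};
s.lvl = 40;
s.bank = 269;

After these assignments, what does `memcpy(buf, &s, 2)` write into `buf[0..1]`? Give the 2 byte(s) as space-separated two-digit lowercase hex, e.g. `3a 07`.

lvl (7b) val=40 bits=0x28 at bit 9: 0x5000
bank (9b) val=269 bits=0x10d at bit 0: 0x510d
word = 0x510d → big-endian bytes:
  [0]=0x51  [1]=0x0d

51 0d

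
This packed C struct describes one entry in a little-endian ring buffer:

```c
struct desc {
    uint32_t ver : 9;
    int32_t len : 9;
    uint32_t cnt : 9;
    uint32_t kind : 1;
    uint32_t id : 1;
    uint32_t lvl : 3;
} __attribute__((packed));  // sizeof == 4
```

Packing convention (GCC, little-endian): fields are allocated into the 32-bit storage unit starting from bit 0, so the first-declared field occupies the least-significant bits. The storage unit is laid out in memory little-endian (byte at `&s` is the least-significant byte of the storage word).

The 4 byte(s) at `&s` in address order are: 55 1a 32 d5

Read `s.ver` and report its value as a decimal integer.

[0]=0x55 [1]=0x1a [2]=0x32 [3]=0xd5 (little-endian) → word 0xd5321a55
ver [0+:9] = (word>>0) & 0x1ff = 85  ←
len [9+:9] = (word>>9) & 0x1ff = 269
cnt [18+:9] = (word>>18) & 0x1ff = 332
kind [27+:1] = (word>>27) & 0x1 = 0
id [28+:1] = (word>>28) & 0x1 = 1
lvl [29+:3] = (word>>29) & 0x7 = 6

85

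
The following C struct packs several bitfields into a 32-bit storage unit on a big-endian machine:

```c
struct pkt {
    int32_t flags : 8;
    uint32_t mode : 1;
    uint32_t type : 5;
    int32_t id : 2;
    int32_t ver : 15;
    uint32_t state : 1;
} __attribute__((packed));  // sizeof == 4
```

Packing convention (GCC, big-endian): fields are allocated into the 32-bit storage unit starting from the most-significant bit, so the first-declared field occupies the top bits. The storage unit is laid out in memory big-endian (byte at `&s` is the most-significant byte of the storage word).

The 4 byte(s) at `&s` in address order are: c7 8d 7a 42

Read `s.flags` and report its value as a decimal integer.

-57

[0]=0xc7 [1]=0x8d [2]=0x7a [3]=0x42 (big-endian) → word 0xc78d7a42
flags [24+:8] = (word>>24) & 0xff = 199  ←
mode [23+:1] = (word>>23) & 0x1 = 1
type [18+:5] = (word>>18) & 0x1f = 3
id [16+:2] = (word>>16) & 0x3 = 1
ver [1+:15] = (word>>1) & 0x7fff = 15649
state [0+:1] = (word>>0) & 0x1 = 0
flags signed 8b, MSB=1: 199 - 256 = -57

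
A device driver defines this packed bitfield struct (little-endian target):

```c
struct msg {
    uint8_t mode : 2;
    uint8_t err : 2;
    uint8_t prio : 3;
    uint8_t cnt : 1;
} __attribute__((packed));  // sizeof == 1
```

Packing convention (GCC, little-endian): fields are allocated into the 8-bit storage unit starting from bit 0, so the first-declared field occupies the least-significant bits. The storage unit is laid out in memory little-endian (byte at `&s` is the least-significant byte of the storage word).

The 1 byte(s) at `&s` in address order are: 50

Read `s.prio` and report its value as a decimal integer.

5

[0]=0x50 (little-endian) → word 0x50
mode [0+:2] = (word>>0) & 0x3 = 0
err [2+:2] = (word>>2) & 0x3 = 0
prio [4+:3] = (word>>4) & 0x7 = 5  ←
cnt [7+:1] = (word>>7) & 0x1 = 0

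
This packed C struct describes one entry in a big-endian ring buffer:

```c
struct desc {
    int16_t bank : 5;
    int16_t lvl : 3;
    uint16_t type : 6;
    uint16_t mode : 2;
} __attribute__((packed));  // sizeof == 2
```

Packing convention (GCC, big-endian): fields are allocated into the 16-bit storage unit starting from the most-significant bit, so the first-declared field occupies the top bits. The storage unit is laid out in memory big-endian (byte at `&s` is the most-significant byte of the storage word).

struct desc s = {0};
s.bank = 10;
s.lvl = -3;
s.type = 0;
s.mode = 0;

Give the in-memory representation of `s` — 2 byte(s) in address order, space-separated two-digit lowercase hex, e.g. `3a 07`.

55 00

bank:5 = 10 → 0xa << 11 → word 0x5000
lvl:3 = -3 → 0x5 << 8 → word 0x5500
type:6 = 0 → 0x0 << 2 → word 0x5500
mode:2 = 0 → 0x0 << 0 → word 0x5500
word = 0x5500 → big-endian bytes:
  [0]=0x55  [1]=0x00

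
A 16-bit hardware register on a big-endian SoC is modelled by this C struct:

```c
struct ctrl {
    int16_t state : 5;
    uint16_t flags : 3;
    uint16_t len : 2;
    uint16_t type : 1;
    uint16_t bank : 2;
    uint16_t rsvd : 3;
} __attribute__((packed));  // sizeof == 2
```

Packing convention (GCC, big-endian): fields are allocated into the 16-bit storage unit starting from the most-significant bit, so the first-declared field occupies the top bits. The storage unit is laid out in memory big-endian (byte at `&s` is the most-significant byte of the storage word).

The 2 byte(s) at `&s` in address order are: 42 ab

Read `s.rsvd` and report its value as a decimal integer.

3

[0]=0x42 [1]=0xab (big-endian) → word 0x42ab
state:5 @ bit 11 → (0x42ab>>11)&0x1f = 0x8
flags:3 @ bit 8 → (0x42ab>>8)&0x7 = 0x2
len:2 @ bit 6 → (0x42ab>>6)&0x3 = 0x2
type:1 @ bit 5 → (0x42ab>>5)&0x1 = 0x1
bank:2 @ bit 3 → (0x42ab>>3)&0x3 = 0x1
rsvd:3 @ bit 0 → (0x42ab>>0)&0x7 = 0x3  ←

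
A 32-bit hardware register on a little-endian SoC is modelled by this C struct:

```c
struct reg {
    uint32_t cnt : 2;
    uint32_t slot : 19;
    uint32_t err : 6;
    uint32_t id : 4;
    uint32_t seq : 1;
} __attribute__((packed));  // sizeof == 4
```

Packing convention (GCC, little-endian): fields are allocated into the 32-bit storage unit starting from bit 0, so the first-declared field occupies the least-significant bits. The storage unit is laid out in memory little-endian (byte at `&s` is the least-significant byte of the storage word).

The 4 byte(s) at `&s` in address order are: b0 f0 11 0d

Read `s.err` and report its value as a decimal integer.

40

[0]=0xb0 [1]=0xf0 [2]=0x11 [3]=0x0d (little-endian) → word 0x0d11f0b0
cnt [0+:2] = (word>>0) & 0x3 = 0
slot [2+:19] = (word>>2) & 0x7ffff = 293932
err [21+:6] = (word>>21) & 0x3f = 40  ←
id [27+:4] = (word>>27) & 0xf = 1
seq [31+:1] = (word>>31) & 0x1 = 0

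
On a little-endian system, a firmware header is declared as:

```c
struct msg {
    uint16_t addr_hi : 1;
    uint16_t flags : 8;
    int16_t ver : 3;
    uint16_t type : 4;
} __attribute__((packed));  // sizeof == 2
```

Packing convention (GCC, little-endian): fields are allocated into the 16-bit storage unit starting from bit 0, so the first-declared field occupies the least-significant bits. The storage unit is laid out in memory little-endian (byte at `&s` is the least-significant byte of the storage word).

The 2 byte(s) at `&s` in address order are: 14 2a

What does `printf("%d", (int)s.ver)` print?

-3

[0]=0x14 [1]=0x2a (little-endian) → word 0x2a14
addr_hi:1 @ bit 0 → (0x2a14>>0)&0x1 = 0x0
flags:8 @ bit 1 → (0x2a14>>1)&0xff = 0xa
ver:3 @ bit 9 → (0x2a14>>9)&0x7 = 0x5  ←
type:4 @ bit 12 → (0x2a14>>12)&0xf = 0x2
ver signed 3b, MSB=1: 5 - 8 = -3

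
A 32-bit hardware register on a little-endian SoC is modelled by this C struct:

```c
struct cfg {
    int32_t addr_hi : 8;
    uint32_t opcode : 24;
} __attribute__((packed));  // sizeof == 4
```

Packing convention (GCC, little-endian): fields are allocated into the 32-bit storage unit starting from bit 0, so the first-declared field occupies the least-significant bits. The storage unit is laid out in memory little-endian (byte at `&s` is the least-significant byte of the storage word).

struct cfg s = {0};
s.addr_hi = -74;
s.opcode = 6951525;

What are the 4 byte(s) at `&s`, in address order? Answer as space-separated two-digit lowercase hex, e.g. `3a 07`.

b6 65 12 6a

addr_hi (8b) val=-74 bits=0xb6 at bit 0: 0x000000b6
opcode (24b) val=6951525 bits=0x6a1265 at bit 8: 0x6a1265b6
word = 0x6a1265b6 → little-endian bytes:
  [0]=0xb6  [1]=0x65  [2]=0x12  [3]=0x6a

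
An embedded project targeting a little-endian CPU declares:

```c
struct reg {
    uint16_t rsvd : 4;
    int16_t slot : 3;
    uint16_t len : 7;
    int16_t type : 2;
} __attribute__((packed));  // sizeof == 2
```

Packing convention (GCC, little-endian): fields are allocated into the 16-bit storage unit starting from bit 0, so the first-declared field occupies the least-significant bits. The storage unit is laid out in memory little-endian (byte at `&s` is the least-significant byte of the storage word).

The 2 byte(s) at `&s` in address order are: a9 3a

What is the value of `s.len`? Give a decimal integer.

117

[0]=0xa9 [1]=0x3a (little-endian) → word 0x3aa9
rsvd:4 @ bit 0 → (0x3aa9>>0)&0xf = 0x9
slot:3 @ bit 4 → (0x3aa9>>4)&0x7 = 0x2
len:7 @ bit 7 → (0x3aa9>>7)&0x7f = 0x75  ←
type:2 @ bit 14 → (0x3aa9>>14)&0x3 = 0x0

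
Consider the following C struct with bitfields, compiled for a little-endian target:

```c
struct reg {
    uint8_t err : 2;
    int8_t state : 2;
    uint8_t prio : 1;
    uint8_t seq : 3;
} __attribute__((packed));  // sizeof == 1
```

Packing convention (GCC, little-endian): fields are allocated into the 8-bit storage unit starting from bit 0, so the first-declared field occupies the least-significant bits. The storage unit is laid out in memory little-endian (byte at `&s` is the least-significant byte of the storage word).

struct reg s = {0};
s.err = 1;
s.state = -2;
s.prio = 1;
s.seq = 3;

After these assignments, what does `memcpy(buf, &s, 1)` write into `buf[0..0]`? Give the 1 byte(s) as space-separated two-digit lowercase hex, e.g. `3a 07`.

79

err:2 = 1 → 0x1 << 0 → word 0x01
state:2 = -2 → 0x2 << 2 → word 0x09
prio:1 = 1 → 0x1 << 4 → word 0x19
seq:3 = 3 → 0x3 << 5 → word 0x79
word = 0x79 → little-endian bytes:
  [0]=0x79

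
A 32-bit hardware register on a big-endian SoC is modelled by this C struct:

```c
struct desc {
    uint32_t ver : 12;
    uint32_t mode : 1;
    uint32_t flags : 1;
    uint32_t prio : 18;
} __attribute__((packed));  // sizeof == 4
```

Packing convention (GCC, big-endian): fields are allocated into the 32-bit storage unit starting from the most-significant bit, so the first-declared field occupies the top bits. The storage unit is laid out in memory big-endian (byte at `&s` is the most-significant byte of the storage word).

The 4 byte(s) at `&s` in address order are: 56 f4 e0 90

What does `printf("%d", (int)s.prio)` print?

[0]=0x56 [1]=0xf4 [2]=0xe0 [3]=0x90 (big-endian) → word 0x56f4e090
ver [20+:12] = (word>>20) & 0xfff = 1391
mode [19+:1] = (word>>19) & 0x1 = 0
flags [18+:1] = (word>>18) & 0x1 = 1
prio [0+:18] = (word>>0) & 0x3ffff = 57488  ←

57488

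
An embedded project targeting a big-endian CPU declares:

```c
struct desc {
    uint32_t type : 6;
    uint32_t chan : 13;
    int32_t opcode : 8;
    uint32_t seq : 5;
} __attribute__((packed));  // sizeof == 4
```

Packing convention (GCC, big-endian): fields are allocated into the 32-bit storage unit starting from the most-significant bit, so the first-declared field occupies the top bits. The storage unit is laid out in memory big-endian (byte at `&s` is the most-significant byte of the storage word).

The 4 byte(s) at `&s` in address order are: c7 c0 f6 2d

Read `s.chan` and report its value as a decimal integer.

7687

[0]=0xc7 [1]=0xc0 [2]=0xf6 [3]=0x2d (big-endian) → word 0xc7c0f62d
type:6 @ bit 26 → (0xc7c0f62d>>26)&0x3f = 0x31
chan:13 @ bit 13 → (0xc7c0f62d>>13)&0x1fff = 0x1e07  ←
opcode:8 @ bit 5 → (0xc7c0f62d>>5)&0xff = 0xb1
seq:5 @ bit 0 → (0xc7c0f62d>>0)&0x1f = 0xd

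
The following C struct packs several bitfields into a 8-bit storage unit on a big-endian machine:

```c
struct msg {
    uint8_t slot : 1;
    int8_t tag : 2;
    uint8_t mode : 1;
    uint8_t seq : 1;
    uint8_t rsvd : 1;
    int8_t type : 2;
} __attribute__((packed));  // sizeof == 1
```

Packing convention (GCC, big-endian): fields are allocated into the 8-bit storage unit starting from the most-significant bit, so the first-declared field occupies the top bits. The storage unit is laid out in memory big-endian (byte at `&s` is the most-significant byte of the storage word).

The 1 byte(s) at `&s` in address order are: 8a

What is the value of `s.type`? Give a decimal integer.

-2

[0]=0x8a (big-endian) → word 0x8a
slot:1 @ bit 7 → (0x8a>>7)&0x1 = 0x1
tag:2 @ bit 5 → (0x8a>>5)&0x3 = 0x0
mode:1 @ bit 4 → (0x8a>>4)&0x1 = 0x0
seq:1 @ bit 3 → (0x8a>>3)&0x1 = 0x1
rsvd:1 @ bit 2 → (0x8a>>2)&0x1 = 0x0
type:2 @ bit 0 → (0x8a>>0)&0x3 = 0x2  ←
type signed 2b, MSB=1: 2 - 4 = -2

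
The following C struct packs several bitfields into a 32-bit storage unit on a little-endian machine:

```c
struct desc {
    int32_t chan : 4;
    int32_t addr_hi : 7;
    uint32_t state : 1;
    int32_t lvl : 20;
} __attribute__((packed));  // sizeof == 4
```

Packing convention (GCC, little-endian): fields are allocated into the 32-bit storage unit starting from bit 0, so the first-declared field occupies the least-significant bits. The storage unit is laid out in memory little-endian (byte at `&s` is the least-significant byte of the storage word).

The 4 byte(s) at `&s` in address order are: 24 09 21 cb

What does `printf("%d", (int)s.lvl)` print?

-216560

[0]=0x24 [1]=0x09 [2]=0x21 [3]=0xcb (little-endian) → word 0xcb210924
chan:4 @ bit 0 → (0xcb210924>>0)&0xf = 0x4
addr_hi:7 @ bit 4 → (0xcb210924>>4)&0x7f = 0x12
state:1 @ bit 11 → (0xcb210924>>11)&0x1 = 0x1
lvl:20 @ bit 12 → (0xcb210924>>12)&0xfffff = 0xcb210  ←
lvl signed 20b, MSB=1: 832016 - 1048576 = -216560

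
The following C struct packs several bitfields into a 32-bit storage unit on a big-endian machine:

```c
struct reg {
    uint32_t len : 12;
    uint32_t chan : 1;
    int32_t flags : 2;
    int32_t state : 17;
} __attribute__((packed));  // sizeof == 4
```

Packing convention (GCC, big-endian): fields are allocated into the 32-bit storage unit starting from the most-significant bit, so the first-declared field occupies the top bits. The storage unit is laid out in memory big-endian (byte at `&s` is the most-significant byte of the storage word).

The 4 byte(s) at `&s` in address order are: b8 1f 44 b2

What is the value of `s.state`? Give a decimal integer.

-47950

[0]=0xb8 [1]=0x1f [2]=0x44 [3]=0xb2 (big-endian) → word 0xb81f44b2
len:12 @ bit 20 → (0xb81f44b2>>20)&0xfff = 0xb81
chan:1 @ bit 19 → (0xb81f44b2>>19)&0x1 = 0x1
flags:2 @ bit 17 → (0xb81f44b2>>17)&0x3 = 0x3
state:17 @ bit 0 → (0xb81f44b2>>0)&0x1ffff = 0x144b2  ←
state signed 17b, MSB=1: 83122 - 131072 = -47950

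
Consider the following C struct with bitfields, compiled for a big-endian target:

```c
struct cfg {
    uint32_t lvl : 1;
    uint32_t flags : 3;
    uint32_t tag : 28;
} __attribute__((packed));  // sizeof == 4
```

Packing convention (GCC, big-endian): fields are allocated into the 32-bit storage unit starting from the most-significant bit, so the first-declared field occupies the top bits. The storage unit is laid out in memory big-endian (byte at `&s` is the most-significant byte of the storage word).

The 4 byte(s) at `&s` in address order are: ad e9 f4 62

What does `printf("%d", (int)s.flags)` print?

2

[0]=0xad [1]=0xe9 [2]=0xf4 [3]=0x62 (big-endian) → word 0xade9f462
lvl [31+:1] = (word>>31) & 0x1 = 1
flags [28+:3] = (word>>28) & 0x7 = 2  ←
tag [0+:28] = (word>>0) & 0xfffffff = 233436258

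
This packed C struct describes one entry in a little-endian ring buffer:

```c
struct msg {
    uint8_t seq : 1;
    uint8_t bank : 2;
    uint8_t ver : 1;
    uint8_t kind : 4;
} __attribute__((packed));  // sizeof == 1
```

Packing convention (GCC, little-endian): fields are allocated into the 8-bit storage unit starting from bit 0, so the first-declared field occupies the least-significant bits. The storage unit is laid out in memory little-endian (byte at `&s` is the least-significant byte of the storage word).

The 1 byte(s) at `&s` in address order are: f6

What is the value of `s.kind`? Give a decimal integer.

15

[0]=0xf6 (little-endian) → word 0xf6
seq [0+:1] = (word>>0) & 0x1 = 0
bank [1+:2] = (word>>1) & 0x3 = 3
ver [3+:1] = (word>>3) & 0x1 = 0
kind [4+:4] = (word>>4) & 0xf = 15  ←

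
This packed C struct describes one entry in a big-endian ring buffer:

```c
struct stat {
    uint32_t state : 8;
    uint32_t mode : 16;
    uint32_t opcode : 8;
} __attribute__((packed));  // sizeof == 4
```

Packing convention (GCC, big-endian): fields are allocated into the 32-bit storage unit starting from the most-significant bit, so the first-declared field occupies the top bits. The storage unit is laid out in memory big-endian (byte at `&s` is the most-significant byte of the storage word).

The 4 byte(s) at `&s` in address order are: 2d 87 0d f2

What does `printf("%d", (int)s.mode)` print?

34573

[0]=0x2d [1]=0x87 [2]=0x0d [3]=0xf2 (big-endian) → word 0x2d870df2
state [24+:8] = (word>>24) & 0xff = 45
mode [8+:16] = (word>>8) & 0xffff = 34573  ←
opcode [0+:8] = (word>>0) & 0xff = 242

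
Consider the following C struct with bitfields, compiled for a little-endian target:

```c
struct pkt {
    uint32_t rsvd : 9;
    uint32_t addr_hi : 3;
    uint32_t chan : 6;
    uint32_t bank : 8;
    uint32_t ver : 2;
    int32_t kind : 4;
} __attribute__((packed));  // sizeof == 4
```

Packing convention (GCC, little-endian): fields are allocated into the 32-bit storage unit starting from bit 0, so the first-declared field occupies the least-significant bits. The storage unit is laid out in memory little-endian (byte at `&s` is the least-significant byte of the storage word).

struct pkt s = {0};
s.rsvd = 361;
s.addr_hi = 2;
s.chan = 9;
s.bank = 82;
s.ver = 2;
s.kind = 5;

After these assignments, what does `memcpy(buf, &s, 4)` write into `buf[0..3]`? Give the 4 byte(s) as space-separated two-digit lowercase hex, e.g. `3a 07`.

69 95 48 59

rsvd (9b) val=361 bits=0x169 at bit 0: 0x00000169
addr_hi (3b) val=2 bits=0x2 at bit 9: 0x00000569
chan (6b) val=9 bits=0x9 at bit 12: 0x00009569
bank (8b) val=82 bits=0x52 at bit 18: 0x01489569
ver (2b) val=2 bits=0x2 at bit 26: 0x09489569
kind (4b) val=5 bits=0x5 at bit 28: 0x59489569
word = 0x59489569 → little-endian bytes:
  [0]=0x69  [1]=0x95  [2]=0x48  [3]=0x59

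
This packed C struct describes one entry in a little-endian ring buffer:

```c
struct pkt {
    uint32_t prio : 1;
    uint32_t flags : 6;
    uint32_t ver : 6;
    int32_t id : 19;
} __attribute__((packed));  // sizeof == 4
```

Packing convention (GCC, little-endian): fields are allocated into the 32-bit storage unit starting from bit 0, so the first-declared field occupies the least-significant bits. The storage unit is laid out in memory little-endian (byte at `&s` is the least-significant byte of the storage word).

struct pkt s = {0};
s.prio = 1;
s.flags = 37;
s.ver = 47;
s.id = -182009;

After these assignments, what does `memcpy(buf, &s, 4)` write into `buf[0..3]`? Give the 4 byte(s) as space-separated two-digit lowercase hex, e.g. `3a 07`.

cb f7 20 a7

prio (1b) val=1 bits=0x1 at bit 0: 0x00000001
flags (6b) val=37 bits=0x25 at bit 1: 0x0000004b
ver (6b) val=47 bits=0x2f at bit 7: 0x000017cb
id (19b) val=-182009 bits=0x53907 at bit 13: 0xa720f7cb
word = 0xa720f7cb → little-endian bytes:
  [0]=0xcb  [1]=0xf7  [2]=0x20  [3]=0xa7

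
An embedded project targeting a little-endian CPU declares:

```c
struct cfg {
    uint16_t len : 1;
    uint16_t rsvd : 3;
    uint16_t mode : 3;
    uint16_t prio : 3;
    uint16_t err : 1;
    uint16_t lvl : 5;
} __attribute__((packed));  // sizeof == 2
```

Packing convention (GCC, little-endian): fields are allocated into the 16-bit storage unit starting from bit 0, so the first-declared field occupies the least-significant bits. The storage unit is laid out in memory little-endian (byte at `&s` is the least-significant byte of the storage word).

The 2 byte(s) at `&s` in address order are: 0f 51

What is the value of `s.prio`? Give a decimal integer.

2

[0]=0x0f [1]=0x51 (little-endian) → word 0x510f
len:1 @ bit 0 → (0x510f>>0)&0x1 = 0x1
rsvd:3 @ bit 1 → (0x510f>>1)&0x7 = 0x7
mode:3 @ bit 4 → (0x510f>>4)&0x7 = 0x0
prio:3 @ bit 7 → (0x510f>>7)&0x7 = 0x2  ←
err:1 @ bit 10 → (0x510f>>10)&0x1 = 0x0
lvl:5 @ bit 11 → (0x510f>>11)&0x1f = 0xa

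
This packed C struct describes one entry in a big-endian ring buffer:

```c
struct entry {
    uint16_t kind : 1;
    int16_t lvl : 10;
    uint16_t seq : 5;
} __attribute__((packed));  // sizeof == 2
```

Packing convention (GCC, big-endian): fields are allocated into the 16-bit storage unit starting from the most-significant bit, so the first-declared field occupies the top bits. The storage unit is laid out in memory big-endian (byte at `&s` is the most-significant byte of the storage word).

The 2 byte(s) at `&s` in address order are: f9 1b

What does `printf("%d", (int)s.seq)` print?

27

[0]=0xf9 [1]=0x1b (big-endian) → word 0xf91b
kind:1 @ bit 15 → (0xf91b>>15)&0x1 = 0x1
lvl:10 @ bit 5 → (0xf91b>>5)&0x3ff = 0x3c8
seq:5 @ bit 0 → (0xf91b>>0)&0x1f = 0x1b  ←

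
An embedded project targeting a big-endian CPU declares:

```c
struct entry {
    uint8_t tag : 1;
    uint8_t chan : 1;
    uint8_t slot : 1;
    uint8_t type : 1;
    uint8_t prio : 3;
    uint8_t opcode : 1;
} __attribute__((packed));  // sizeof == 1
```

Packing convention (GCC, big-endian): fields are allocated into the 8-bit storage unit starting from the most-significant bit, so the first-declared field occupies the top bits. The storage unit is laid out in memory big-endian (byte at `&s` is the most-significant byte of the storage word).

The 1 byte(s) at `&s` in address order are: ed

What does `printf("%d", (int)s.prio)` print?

[0]=0xed (big-endian) → word 0xed
tag:1 @ bit 7 → (0xed>>7)&0x1 = 0x1
chan:1 @ bit 6 → (0xed>>6)&0x1 = 0x1
slot:1 @ bit 5 → (0xed>>5)&0x1 = 0x1
type:1 @ bit 4 → (0xed>>4)&0x1 = 0x0
prio:3 @ bit 1 → (0xed>>1)&0x7 = 0x6  ←
opcode:1 @ bit 0 → (0xed>>0)&0x1 = 0x1

6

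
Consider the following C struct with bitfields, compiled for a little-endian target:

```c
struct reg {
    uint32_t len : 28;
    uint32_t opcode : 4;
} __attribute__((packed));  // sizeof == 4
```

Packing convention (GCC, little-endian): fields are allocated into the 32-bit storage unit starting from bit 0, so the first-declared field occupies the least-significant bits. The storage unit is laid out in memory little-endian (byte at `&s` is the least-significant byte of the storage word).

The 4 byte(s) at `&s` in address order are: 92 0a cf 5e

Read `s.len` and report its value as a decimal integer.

248449682

[0]=0x92 [1]=0x0a [2]=0xcf [3]=0x5e (little-endian) → word 0x5ecf0a92
len [0+:28] = (word>>0) & 0xfffffff = 248449682  ←
opcode [28+:4] = (word>>28) & 0xf = 5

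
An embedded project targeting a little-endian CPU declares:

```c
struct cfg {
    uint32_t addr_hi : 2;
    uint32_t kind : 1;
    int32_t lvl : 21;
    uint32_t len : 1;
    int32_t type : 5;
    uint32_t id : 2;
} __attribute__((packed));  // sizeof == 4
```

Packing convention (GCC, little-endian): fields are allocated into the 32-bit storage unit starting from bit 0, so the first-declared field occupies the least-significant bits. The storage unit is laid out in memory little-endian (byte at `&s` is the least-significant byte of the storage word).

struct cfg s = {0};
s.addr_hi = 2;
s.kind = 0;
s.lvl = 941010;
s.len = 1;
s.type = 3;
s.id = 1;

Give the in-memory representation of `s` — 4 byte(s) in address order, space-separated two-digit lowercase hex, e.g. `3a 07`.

[0+:2] addr_hi=2 & 0x3 = 0x2; word=0x00000002
[2+:1] kind=0 & 0x1 = 0x0; word=0x00000002
[3+:21] lvl=941010 & 0x1fffff = 0xe5bd2; word=0x0072de92
[24+:1] len=1 & 0x1 = 0x1; word=0x0172de92
[25+:5] type=3 & 0x1f = 0x3; word=0x0772de92
[30+:2] id=1 & 0x3 = 0x1; word=0x4772de92
word = 0x4772de92 → little-endian bytes:
  [0]=0x92  [1]=0xde  [2]=0x72  [3]=0x47

92 de 72 47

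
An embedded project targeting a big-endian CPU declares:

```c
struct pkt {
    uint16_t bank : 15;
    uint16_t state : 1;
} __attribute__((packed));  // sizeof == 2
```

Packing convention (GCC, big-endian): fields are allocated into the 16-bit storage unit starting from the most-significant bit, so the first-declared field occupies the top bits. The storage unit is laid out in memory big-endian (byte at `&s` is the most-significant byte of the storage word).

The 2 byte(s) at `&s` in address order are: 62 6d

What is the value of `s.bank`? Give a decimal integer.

12598

[0]=0x62 [1]=0x6d (big-endian) → word 0x626d
bank [1+:15] = (word>>1) & 0x7fff = 12598  ←
state [0+:1] = (word>>0) & 0x1 = 1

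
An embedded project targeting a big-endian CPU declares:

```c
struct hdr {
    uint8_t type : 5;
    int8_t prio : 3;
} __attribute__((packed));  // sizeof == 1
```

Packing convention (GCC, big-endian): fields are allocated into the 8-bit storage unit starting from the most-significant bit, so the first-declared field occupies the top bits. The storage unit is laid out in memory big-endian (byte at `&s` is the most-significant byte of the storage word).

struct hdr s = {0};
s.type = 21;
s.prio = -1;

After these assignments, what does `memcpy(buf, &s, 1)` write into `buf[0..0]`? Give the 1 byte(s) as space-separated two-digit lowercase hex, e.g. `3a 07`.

af

type (5b) val=21 bits=0x15 at bit 3: 0xa8
prio (3b) val=-1 bits=0x7 at bit 0: 0xaf
word = 0xaf → big-endian bytes:
  [0]=0xaf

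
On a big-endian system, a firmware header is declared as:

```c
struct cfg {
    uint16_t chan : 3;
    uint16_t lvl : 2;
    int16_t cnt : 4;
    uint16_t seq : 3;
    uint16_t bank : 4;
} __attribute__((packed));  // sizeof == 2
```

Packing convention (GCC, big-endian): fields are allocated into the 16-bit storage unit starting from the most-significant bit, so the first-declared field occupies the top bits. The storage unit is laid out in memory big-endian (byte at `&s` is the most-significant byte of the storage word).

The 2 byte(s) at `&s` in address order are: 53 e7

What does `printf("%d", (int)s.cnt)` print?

[0]=0x53 [1]=0xe7 (big-endian) → word 0x53e7
chan:3 @ bit 13 → (0x53e7>>13)&0x7 = 0x2
lvl:2 @ bit 11 → (0x53e7>>11)&0x3 = 0x2
cnt:4 @ bit 7 → (0x53e7>>7)&0xf = 0x7  ←
seq:3 @ bit 4 → (0x53e7>>4)&0x7 = 0x6
bank:4 @ bit 0 → (0x53e7>>0)&0xf = 0x7
cnt signed 4b, MSB=0: value = 7

7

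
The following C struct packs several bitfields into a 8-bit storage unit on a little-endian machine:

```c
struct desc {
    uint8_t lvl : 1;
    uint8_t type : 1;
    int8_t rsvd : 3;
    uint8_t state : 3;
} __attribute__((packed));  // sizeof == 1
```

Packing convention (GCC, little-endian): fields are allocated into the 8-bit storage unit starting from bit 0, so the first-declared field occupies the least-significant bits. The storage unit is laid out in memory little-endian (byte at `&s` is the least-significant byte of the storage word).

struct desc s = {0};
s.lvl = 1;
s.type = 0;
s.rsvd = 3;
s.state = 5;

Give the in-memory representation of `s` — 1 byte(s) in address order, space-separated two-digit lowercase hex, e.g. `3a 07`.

ad

[0+:1] lvl=1 & 0x1 = 0x1; word=0x01
[1+:1] type=0 & 0x1 = 0x0; word=0x01
[2+:3] rsvd=3 & 0x7 = 0x3; word=0x0d
[5+:3] state=5 & 0x7 = 0x5; word=0xad
word = 0xad → little-endian bytes:
  [0]=0xad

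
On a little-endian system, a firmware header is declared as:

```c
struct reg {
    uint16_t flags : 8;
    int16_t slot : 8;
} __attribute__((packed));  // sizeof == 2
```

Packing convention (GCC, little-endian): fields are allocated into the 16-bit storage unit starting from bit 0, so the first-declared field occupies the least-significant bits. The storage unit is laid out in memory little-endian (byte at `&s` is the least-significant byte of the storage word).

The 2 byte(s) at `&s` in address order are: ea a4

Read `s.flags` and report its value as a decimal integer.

[0]=0xea [1]=0xa4 (little-endian) → word 0xa4ea
flags:8 @ bit 0 → (0xa4ea>>0)&0xff = 0xea  ←
slot:8 @ bit 8 → (0xa4ea>>8)&0xff = 0xa4

234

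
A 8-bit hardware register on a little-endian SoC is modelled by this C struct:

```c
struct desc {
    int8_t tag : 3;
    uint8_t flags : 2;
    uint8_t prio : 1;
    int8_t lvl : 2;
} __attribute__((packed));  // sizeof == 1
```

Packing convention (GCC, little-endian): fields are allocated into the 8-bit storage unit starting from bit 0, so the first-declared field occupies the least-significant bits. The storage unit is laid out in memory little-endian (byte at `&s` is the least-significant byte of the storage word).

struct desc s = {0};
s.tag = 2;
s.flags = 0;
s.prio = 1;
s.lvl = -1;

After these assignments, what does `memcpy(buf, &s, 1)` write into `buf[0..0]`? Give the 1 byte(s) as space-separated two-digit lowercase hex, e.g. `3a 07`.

e2

tag (3b) val=2 bits=0x2 at bit 0: 0x02
flags (2b) val=0 bits=0x0 at bit 3: 0x02
prio (1b) val=1 bits=0x1 at bit 5: 0x22
lvl (2b) val=-1 bits=0x3 at bit 6: 0xe2
word = 0xe2 → little-endian bytes:
  [0]=0xe2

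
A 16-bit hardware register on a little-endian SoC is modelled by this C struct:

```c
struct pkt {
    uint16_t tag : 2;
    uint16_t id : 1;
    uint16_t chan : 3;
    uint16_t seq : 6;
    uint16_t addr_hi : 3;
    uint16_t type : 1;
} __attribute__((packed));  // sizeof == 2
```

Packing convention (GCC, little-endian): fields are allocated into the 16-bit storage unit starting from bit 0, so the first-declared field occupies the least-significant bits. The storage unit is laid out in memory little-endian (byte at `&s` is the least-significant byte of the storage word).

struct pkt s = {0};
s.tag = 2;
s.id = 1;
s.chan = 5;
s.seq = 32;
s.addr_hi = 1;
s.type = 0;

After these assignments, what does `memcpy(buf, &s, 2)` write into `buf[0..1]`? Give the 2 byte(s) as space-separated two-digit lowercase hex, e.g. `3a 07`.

2e 18

[0+:2] tag=2 & 0x3 = 0x2; word=0x0002
[2+:1] id=1 & 0x1 = 0x1; word=0x0006
[3+:3] chan=5 & 0x7 = 0x5; word=0x002e
[6+:6] seq=32 & 0x3f = 0x20; word=0x082e
[12+:3] addr_hi=1 & 0x7 = 0x1; word=0x182e
[15+:1] type=0 & 0x1 = 0x0; word=0x182e
word = 0x182e → little-endian bytes:
  [0]=0x2e  [1]=0x18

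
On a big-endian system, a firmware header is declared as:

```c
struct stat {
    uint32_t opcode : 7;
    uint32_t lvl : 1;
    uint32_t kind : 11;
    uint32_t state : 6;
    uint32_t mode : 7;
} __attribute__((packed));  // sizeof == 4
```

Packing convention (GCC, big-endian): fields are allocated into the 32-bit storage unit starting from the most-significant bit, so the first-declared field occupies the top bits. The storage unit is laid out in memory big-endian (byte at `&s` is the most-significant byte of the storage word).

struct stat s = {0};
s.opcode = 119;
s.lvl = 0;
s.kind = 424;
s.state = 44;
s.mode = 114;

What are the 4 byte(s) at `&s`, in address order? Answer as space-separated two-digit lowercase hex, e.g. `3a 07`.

opcode (7b) val=119 bits=0x77 at bit 25: 0xee000000
lvl (1b) val=0 bits=0x0 at bit 24: 0xee000000
kind (11b) val=424 bits=0x1a8 at bit 13: 0xee350000
state (6b) val=44 bits=0x2c at bit 7: 0xee351600
mode (7b) val=114 bits=0x72 at bit 0: 0xee351672
word = 0xee351672 → big-endian bytes:
  [0]=0xee  [1]=0x35  [2]=0x16  [3]=0x72

ee 35 16 72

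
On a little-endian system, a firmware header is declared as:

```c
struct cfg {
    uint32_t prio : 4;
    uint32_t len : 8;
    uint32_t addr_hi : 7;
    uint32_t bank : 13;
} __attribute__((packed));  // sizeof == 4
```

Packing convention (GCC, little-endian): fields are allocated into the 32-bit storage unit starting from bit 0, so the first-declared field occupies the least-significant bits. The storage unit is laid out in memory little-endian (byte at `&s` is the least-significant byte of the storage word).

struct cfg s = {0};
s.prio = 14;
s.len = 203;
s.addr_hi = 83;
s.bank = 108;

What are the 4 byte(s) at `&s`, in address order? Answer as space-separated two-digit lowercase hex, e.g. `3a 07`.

be 3c 65 03

prio:4 = 14 → 0xe << 0 → word 0x0000000e
len:8 = 203 → 0xcb << 4 → word 0x00000cbe
addr_hi:7 = 83 → 0x53 << 12 → word 0x00053cbe
bank:13 = 108 → 0x6c << 19 → word 0x03653cbe
word = 0x03653cbe → little-endian bytes:
  [0]=0xbe  [1]=0x3c  [2]=0x65  [3]=0x03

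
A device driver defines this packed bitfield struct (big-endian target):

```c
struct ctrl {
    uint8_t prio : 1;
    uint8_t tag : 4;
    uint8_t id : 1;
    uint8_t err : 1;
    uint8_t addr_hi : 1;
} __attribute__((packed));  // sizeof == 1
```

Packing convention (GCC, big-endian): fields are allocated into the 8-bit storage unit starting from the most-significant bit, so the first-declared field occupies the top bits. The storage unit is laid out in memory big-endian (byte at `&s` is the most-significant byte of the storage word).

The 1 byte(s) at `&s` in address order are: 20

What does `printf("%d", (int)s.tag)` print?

4

[0]=0x20 (big-endian) → word 0x20
prio [7+:1] = (word>>7) & 0x1 = 0
tag [3+:4] = (word>>3) & 0xf = 4  ←
id [2+:1] = (word>>2) & 0x1 = 0
err [1+:1] = (word>>1) & 0x1 = 0
addr_hi [0+:1] = (word>>0) & 0x1 = 0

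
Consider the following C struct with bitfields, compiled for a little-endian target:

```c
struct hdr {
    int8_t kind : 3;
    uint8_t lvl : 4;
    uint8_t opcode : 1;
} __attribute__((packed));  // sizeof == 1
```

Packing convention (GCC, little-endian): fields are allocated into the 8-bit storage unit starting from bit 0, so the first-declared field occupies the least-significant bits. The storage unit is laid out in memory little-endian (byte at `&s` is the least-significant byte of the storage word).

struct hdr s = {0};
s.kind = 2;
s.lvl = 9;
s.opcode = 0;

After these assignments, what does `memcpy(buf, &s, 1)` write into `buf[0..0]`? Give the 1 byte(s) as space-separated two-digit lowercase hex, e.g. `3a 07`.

kind:3 = 2 → 0x2 << 0 → word 0x02
lvl:4 = 9 → 0x9 << 3 → word 0x4a
opcode:1 = 0 → 0x0 << 7 → word 0x4a
word = 0x4a → little-endian bytes:
  [0]=0x4a

4a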